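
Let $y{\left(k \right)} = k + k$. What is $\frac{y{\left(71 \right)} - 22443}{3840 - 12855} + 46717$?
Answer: $\frac{421176056}{9015} \approx 46720.0$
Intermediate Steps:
$y{\left(k \right)} = 2 k$
$\frac{y{\left(71 \right)} - 22443}{3840 - 12855} + 46717 = \frac{2 \cdot 71 - 22443}{3840 - 12855} + 46717 = \frac{142 - 22443}{-9015} + 46717 = \left(-22301\right) \left(- \frac{1}{9015}\right) + 46717 = \frac{22301}{9015} + 46717 = \frac{421176056}{9015}$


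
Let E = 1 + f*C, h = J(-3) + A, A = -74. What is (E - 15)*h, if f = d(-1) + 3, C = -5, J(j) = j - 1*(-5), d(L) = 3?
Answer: 3168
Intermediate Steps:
J(j) = 5 + j (J(j) = j + 5 = 5 + j)
f = 6 (f = 3 + 3 = 6)
h = -72 (h = (5 - 3) - 74 = 2 - 74 = -72)
E = -29 (E = 1 + 6*(-5) = 1 - 30 = -29)
(E - 15)*h = (-29 - 15)*(-72) = -44*(-72) = 3168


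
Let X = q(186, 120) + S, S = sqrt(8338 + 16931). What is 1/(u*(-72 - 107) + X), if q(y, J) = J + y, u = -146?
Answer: 26440/699048331 - sqrt(25269)/699048331 ≈ 3.7595e-5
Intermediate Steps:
S = sqrt(25269) ≈ 158.96
X = 306 + sqrt(25269) (X = (120 + 186) + sqrt(25269) = 306 + sqrt(25269) ≈ 464.96)
1/(u*(-72 - 107) + X) = 1/(-146*(-72 - 107) + (306 + sqrt(25269))) = 1/(-146*(-179) + (306 + sqrt(25269))) = 1/(26134 + (306 + sqrt(25269))) = 1/(26440 + sqrt(25269))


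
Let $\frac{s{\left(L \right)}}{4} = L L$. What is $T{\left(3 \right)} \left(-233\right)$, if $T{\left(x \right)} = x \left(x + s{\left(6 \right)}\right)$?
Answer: $-102753$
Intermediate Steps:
$s{\left(L \right)} = 4 L^{2}$ ($s{\left(L \right)} = 4 L L = 4 L^{2}$)
$T{\left(x \right)} = x \left(144 + x\right)$ ($T{\left(x \right)} = x \left(x + 4 \cdot 6^{2}\right) = x \left(x + 4 \cdot 36\right) = x \left(x + 144\right) = x \left(144 + x\right)$)
$T{\left(3 \right)} \left(-233\right) = 3 \left(144 + 3\right) \left(-233\right) = 3 \cdot 147 \left(-233\right) = 441 \left(-233\right) = -102753$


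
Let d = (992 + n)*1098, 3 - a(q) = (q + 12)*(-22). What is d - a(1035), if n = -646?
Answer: 356871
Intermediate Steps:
a(q) = 267 + 22*q (a(q) = 3 - (q + 12)*(-22) = 3 - (12 + q)*(-22) = 3 - (-264 - 22*q) = 3 + (264 + 22*q) = 267 + 22*q)
d = 379908 (d = (992 - 646)*1098 = 346*1098 = 379908)
d - a(1035) = 379908 - (267 + 22*1035) = 379908 - (267 + 22770) = 379908 - 1*23037 = 379908 - 23037 = 356871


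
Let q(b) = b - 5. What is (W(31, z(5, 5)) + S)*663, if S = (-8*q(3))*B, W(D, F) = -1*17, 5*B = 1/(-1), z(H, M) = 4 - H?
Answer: -66963/5 ≈ -13393.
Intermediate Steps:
q(b) = -5 + b
B = -1/5 (B = (1/5)/(-1) = (1/5)*(-1) = -1/5 ≈ -0.20000)
W(D, F) = -17
S = -16/5 (S = -8*(-5 + 3)*(-1/5) = -8*(-2)*(-1/5) = 16*(-1/5) = -16/5 ≈ -3.2000)
(W(31, z(5, 5)) + S)*663 = (-17 - 16/5)*663 = -101/5*663 = -66963/5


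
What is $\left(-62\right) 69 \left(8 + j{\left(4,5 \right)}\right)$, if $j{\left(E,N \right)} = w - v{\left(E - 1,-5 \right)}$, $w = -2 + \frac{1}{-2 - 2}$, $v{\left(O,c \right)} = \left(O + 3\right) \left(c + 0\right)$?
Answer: $- \frac{305877}{2} \approx -1.5294 \cdot 10^{5}$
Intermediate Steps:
$v{\left(O,c \right)} = c \left(3 + O\right)$ ($v{\left(O,c \right)} = \left(3 + O\right) c = c \left(3 + O\right)$)
$w = - \frac{9}{4}$ ($w = -2 + \frac{1}{-4} = -2 - \frac{1}{4} = - \frac{9}{4} \approx -2.25$)
$j{\left(E,N \right)} = \frac{31}{4} + 5 E$ ($j{\left(E,N \right)} = - \frac{9}{4} - - 5 \left(3 + \left(E - 1\right)\right) = - \frac{9}{4} - - 5 \left(3 + \left(-1 + E\right)\right) = - \frac{9}{4} - - 5 \left(2 + E\right) = - \frac{9}{4} - \left(-10 - 5 E\right) = - \frac{9}{4} + \left(10 + 5 E\right) = \frac{31}{4} + 5 E$)
$\left(-62\right) 69 \left(8 + j{\left(4,5 \right)}\right) = \left(-62\right) 69 \left(8 + \left(\frac{31}{4} + 5 \cdot 4\right)\right) = - 4278 \left(8 + \left(\frac{31}{4} + 20\right)\right) = - 4278 \left(8 + \frac{111}{4}\right) = \left(-4278\right) \frac{143}{4} = - \frac{305877}{2}$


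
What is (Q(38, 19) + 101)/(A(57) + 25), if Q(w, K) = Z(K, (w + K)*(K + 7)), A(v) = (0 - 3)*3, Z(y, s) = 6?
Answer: 107/16 ≈ 6.6875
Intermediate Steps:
A(v) = -9 (A(v) = -3*3 = -9)
Q(w, K) = 6
(Q(38, 19) + 101)/(A(57) + 25) = (6 + 101)/(-9 + 25) = 107/16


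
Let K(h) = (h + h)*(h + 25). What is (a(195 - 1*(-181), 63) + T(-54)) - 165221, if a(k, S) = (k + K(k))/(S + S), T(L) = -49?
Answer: -10261046/63 ≈ -1.6287e+5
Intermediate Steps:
K(h) = 2*h*(25 + h) (K(h) = (2*h)*(25 + h) = 2*h*(25 + h))
a(k, S) = (k + 2*k*(25 + k))/(2*S) (a(k, S) = (k + 2*k*(25 + k))/(S + S) = (k + 2*k*(25 + k))/((2*S)) = (k + 2*k*(25 + k))*(1/(2*S)) = (k + 2*k*(25 + k))/(2*S))
(a(195 - 1*(-181), 63) + T(-54)) - 165221 = ((½)*(195 - 1*(-181))*(51 + 2*(195 - 1*(-181)))/63 - 49) - 165221 = ((½)*(195 + 181)*(1/63)*(51 + 2*(195 + 181)) - 49) - 165221 = ((½)*376*(1/63)*(51 + 2*376) - 49) - 165221 = ((½)*376*(1/63)*(51 + 752) - 49) - 165221 = ((½)*376*(1/63)*803 - 49) - 165221 = (150964/63 - 49) - 165221 = 147877/63 - 165221 = -10261046/63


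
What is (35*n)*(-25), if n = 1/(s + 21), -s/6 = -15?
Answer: -875/111 ≈ -7.8829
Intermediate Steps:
s = 90 (s = -6*(-15) = 90)
n = 1/111 (n = 1/(90 + 21) = 1/111 ≈ 0.0090090)
(35*n)*(-25) = (35*(1/111))*(-25) = (35/111)*(-25) = -875/111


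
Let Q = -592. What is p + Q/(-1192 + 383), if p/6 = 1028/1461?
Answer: 1951608/393983 ≈ 4.9535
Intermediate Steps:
p = 2056/487 (p = 6*(1028/1461) = 2056/487 ≈ 4.2218)
p + Q/(-1192 + 383) = 2056/487 - 592/(-1192 + 383) = 2056/487 - 592/(-809) = 2056/487 - 592*(-1/809) = 2056/487 + 592/809 = 1951608/393983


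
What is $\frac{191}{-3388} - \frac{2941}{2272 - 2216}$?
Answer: $- \frac{356243}{6776} \approx -52.574$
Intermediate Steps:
$\frac{191}{-3388} - \frac{2941}{2272 - 2216} = 191 \left(- \frac{1}{3388}\right) - \frac{2941}{56} = - \frac{191}{3388} - \frac{2941}{56} = - \frac{356243}{6776}$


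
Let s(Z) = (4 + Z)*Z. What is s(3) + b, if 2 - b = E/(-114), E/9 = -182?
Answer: 164/19 ≈ 8.6316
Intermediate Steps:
E = -1638 (E = 9*(-182) = -1638)
s(Z) = Z*(4 + Z)
b = -235/19 (b = 2 - (-1638)/(-114) = 2 - (-1638)*(-1)/114 = 2 - 1*273/19 = 2 - 273/19 = -235/19 ≈ -12.368)
s(3) + b = 3*(4 + 3) - 235/19 = 3*7 - 235/19 = 21 - 235/19 = 164/19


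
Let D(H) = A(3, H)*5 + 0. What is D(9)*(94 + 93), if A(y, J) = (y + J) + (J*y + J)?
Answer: 44880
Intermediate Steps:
A(y, J) = y + 2*J + J*y (A(y, J) = (J + y) + (J + J*y) = y + 2*J + J*y)
D(H) = 15 + 25*H (D(H) = (3 + 2*H + H*3)*5 + 0 = (3 + 2*H + 3*H)*5 + 0 = (3 + 5*H)*5 + 0 = (15 + 25*H) + 0 = 15 + 25*H)
D(9)*(94 + 93) = (15 + 25*9)*(94 + 93) = (15 + 225)*187 = 240*187 = 44880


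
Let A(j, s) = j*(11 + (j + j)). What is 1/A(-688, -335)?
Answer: 1/939120 ≈ 1.0648e-6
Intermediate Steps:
A(j, s) = j*(11 + 2*j)
1/A(-688, -335) = 1/(-688*(11 + 2*(-688))) = 1/(-688*(11 - 1376)) = 1/(-688*(-1365)) = 1/939120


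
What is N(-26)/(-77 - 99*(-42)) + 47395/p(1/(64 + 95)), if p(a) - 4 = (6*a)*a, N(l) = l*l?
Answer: 325992931765/27514102 ≈ 11848.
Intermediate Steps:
N(l) = l²
p(a) = 4 + 6*a² (p(a) = 4 + (6*a)*a = 4 + 6*a²)
N(-26)/(-77 - 99*(-42)) + 47395/p(1/(64 + 95)) = (-26)²/(-77 - 99*(-42)) + 47395/(4 + 6*(1/(64 + 95))²) = 676/(-77 + 4158) + 47395/(4 + 6*(1/159)²) = 676/4081 + 47395/(4 + 6*(1/159)²) = 676*(1/4081) + 47395/(4 + 6*(1/25281)) = 676/4081 + 47395/(4 + 2/8427) = 676/4081 + 47395/(33710/8427) = 676/4081 + 47395*(8427/33710) = 676/4081 + 79879533/6742 = 325992931765/27514102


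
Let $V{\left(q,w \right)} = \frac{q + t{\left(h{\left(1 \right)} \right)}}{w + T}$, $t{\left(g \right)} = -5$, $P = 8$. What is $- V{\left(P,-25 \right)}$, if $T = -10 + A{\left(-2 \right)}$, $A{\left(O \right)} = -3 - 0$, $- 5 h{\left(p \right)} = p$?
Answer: $\frac{3}{38} \approx 0.078947$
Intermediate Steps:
$h{\left(p \right)} = - \frac{p}{5}$
$A{\left(O \right)} = -3$ ($A{\left(O \right)} = -3 + 0 = -3$)
$T = -13$ ($T = -10 - 3 = -13$)
$V{\left(q,w \right)} = \frac{-5 + q}{-13 + w}$ ($V{\left(q,w \right)} = \frac{q - 5}{w - 13} = \frac{-5 + q}{-13 + w}$)
$- V{\left(P,-25 \right)} = - \frac{-5 + 8}{-13 - 25} = - \frac{3}{-38} = - \frac{\left(-1\right) 3}{38} = \left(-1\right) \left(- \frac{3}{38}\right) = \frac{3}{38}$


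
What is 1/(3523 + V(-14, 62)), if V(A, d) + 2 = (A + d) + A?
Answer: 1/3555 ≈ 0.00028129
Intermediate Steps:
V(A, d) = -2 + d + 2*A (V(A, d) = -2 + ((A + d) + A) = -2 + (d + 2*A) = -2 + d + 2*A)
1/(3523 + V(-14, 62)) = 1/(3523 + (-2 + 62 + 2*(-14))) = 1/(3523 + (-2 + 62 - 28)) = 1/(3523 + 32) = 1/3555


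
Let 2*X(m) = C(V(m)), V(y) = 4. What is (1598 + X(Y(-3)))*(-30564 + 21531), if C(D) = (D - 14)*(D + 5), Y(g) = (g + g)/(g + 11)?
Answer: -14028249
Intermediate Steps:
Y(g) = 2*g/(11 + g) (Y(g) = (2*g)/(11 + g) = 2*g/(11 + g))
C(D) = (-14 + D)*(5 + D)
X(m) = -45 (X(m) = (-70 + 4² - 9*4)/2 = (-70 + 16 - 36)/2 = (½)*(-90) = -45)
(1598 + X(Y(-3)))*(-30564 + 21531) = (1598 - 45)*(-30564 + 21531) = 1553*(-9033) = -14028249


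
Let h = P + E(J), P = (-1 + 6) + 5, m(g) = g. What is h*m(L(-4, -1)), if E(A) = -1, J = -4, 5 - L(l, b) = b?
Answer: 54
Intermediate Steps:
L(l, b) = 5 - b
P = 10 (P = 5 + 5 = 10)
h = 9 (h = 10 - 1 = 9)
h*m(L(-4, -1)) = 9*(5 - 1*(-1)) = 9*(5 + 1) = 9*6 = 54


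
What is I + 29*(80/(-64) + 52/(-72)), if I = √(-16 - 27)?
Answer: -2059/36 + I*√43 ≈ -57.194 + 6.5574*I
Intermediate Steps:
I = I*√43 (I = √(-43) = I*√43 ≈ 6.5574*I)
I + 29*(80/(-64) + 52/(-72)) = I*√43 + 29*(80/(-64) + 52/(-72)) = I*√43 + 29*(80*(-1/64) + 52*(-1/72)) = I*√43 + 29*(-5/4 - 13/18) = I*√43 + 29*(-71/36) = I*√43 - 2059/36 = -2059/36 + I*√43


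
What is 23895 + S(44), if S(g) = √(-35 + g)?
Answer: 23898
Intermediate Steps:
23895 + S(44) = 23895 + √(-35 + 44) = 23895 + √9 = 23895 + 3 = 23898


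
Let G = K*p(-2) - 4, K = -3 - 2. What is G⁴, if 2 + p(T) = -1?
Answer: 14641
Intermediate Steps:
p(T) = -3 (p(T) = -2 - 1 = -3)
K = -5
G = 11 (G = -5*(-3) - 4 = 15 - 4 = 11)
G⁴ = 11⁴ = 14641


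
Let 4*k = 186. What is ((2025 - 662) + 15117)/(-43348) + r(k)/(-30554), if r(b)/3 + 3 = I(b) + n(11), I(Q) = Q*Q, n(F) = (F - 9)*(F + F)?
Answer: -790049363/1324454792 ≈ -0.59651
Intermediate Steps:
k = 93/2 (k = (¼)*186 = 93/2 ≈ 46.500)
n(F) = 2*F*(-9 + F) (n(F) = (-9 + F)*(2*F) = 2*F*(-9 + F))
I(Q) = Q²
r(b) = 123 + 3*b² (r(b) = -9 + 3*(b² + 2*11*(-9 + 11)) = -9 + 3*(b² + 2*11*2) = -9 + 3*(b² + 44) = -9 + 3*(44 + b²) = -9 + (132 + 3*b²) = 123 + 3*b²)
((2025 - 662) + 15117)/(-43348) + r(k)/(-30554) = ((2025 - 662) + 15117)/(-43348) + (123 + 3*(93/2)²)/(-30554) = (1363 + 15117)*(-1/43348) + (123 + 3*(8649/4))*(-1/30554) = 16480*(-1/43348) + (123 + 25947/4)*(-1/30554) = -4120/10837 + (26439/4)*(-1/30554) = -4120/10837 - 26439/122216 = -790049363/1324454792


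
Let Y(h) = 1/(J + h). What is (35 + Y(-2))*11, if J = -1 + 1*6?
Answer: 1166/3 ≈ 388.67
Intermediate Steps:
J = 5 (J = -1 + 6 = 5)
Y(h) = 1/(5 + h)
(35 + Y(-2))*11 = (35 + 1/(5 - 2))*11 = (35 + 1/3)*11 = (35 + ⅓)*11 = (106/3)*11 = 1166/3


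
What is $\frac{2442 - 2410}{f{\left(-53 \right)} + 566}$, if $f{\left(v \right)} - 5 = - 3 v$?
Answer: $\frac{16}{365} \approx 0.043836$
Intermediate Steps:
$f{\left(v \right)} = 5 - 3 v$
$\frac{2442 - 2410}{f{\left(-53 \right)} + 566} = \frac{2442 - 2410}{\left(5 - -159\right) + 566} = \frac{32}{\left(5 + 159\right) + 566} = \frac{32}{164 + 566} = \frac{32}{730} = 32 \cdot \frac{1}{730} = \frac{16}{365}$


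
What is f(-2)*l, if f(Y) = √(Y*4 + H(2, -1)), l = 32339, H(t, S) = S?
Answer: 97017*I ≈ 97017.0*I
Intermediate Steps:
f(Y) = √(-1 + 4*Y) (f(Y) = √(Y*4 - 1) = √(4*Y - 1) = √(-1 + 4*Y))
f(-2)*l = √(-1 + 4*(-2))*32339 = √(-1 - 8)*32339 = √(-9)*32339 = (3*I)*32339 = 97017*I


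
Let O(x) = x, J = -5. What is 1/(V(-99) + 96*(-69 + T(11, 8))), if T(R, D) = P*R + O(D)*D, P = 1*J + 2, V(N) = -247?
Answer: -1/3895 ≈ -0.00025674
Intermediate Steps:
P = -3 (P = 1*(-5) + 2 = -5 + 2 = -3)
T(R, D) = D² - 3*R (T(R, D) = -3*R + D*D = -3*R + D² = D² - 3*R)
1/(V(-99) + 96*(-69 + T(11, 8))) = 1/(-247 + 96*(-69 + (8² - 3*11))) = 1/(-247 + 96*(-69 + (64 - 33))) = 1/(-247 + 96*(-69 + 31)) = 1/(-247 + 96*(-38)) = 1/(-247 - 3648) = 1/(-3895) = -1/3895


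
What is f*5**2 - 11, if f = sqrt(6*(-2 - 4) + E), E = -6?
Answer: -11 + 25*I*sqrt(42) ≈ -11.0 + 162.02*I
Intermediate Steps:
f = I*sqrt(42) (f = sqrt(6*(-2 - 4) - 6) = sqrt(6*(-6) - 6) = sqrt(-36 - 6) = sqrt(-42) = I*sqrt(42) ≈ 6.4807*I)
f*5**2 - 11 = (I*sqrt(42))*5**2 - 11 = (I*sqrt(42))*25 - 11 = 25*I*sqrt(42) - 11 = -11 + 25*I*sqrt(42)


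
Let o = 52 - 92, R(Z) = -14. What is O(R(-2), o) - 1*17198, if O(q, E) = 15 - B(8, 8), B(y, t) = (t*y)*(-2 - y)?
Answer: -16543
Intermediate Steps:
B(y, t) = t*y*(-2 - y)
o = -40
O(q, E) = 655 (O(q, E) = 15 - (-1)*8*8*(2 + 8) = 15 - (-1)*8*8*10 = 15 - 1*(-640) = 15 + 640 = 655)
O(R(-2), o) - 1*17198 = 655 - 1*17198 = 655 - 17198 = -16543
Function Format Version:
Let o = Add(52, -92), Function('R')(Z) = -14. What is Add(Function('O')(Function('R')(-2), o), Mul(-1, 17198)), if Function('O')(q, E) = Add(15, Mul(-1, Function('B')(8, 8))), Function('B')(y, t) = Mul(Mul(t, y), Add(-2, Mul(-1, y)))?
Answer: -16543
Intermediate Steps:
Function('B')(y, t) = Mul(t, y, Add(-2, Mul(-1, y)))
o = -40
Function('O')(q, E) = 655 (Function('O')(q, E) = Add(15, Mul(-1, Mul(-1, 8, 8, Add(2, 8)))) = Add(15, Mul(-1, Mul(-1, 8, 8, 10))) = Add(15, Mul(-1, -640)) = Add(15, 640) = 655)
Add(Function('O')(Function('R')(-2), o), Mul(-1, 17198)) = Add(655, Mul(-1, 17198)) = Add(655, -17198) = -16543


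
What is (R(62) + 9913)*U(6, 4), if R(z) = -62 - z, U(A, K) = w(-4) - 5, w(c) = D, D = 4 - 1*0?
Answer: -9789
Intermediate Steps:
D = 4 (D = 4 + 0 = 4)
w(c) = 4
U(A, K) = -1 (U(A, K) = 4 - 5 = -1)
(R(62) + 9913)*U(6, 4) = ((-62 - 1*62) + 9913)*(-1) = ((-62 - 62) + 9913)*(-1) = (-124 + 9913)*(-1) = 9789*(-1) = -9789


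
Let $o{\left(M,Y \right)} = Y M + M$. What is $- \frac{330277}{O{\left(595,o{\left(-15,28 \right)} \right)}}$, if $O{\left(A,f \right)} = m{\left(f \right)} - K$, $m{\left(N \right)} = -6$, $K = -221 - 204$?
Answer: $- \frac{330277}{419} \approx -788.25$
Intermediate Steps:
$K = -425$
$o{\left(M,Y \right)} = M + M Y$ ($o{\left(M,Y \right)} = M Y + M = M + M Y$)
$O{\left(A,f \right)} = 419$ ($O{\left(A,f \right)} = -6 - -425 = -6 + 425 = 419$)
$- \frac{330277}{O{\left(595,o{\left(-15,28 \right)} \right)}} = - \frac{330277}{419}$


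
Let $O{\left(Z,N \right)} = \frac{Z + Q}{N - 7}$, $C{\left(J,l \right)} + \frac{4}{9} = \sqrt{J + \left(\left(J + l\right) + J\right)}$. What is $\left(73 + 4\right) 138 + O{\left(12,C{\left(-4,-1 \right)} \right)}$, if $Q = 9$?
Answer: $\frac{58876629}{5542} - \frac{1701 i \sqrt{13}}{5542} \approx 10624.0 - 1.1066 i$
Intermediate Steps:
$C{\left(J,l \right)} = - \frac{4}{9} + \sqrt{l + 3 J}$ ($C{\left(J,l \right)} = - \frac{4}{9} + \sqrt{J + \left(\left(J + l\right) + J\right)} = - \frac{4}{9} + \sqrt{J + \left(l + 2 J\right)} = - \frac{4}{9} + \sqrt{l + 3 J}$)
$O{\left(Z,N \right)} = \frac{9 + Z}{-7 + N}$ ($O{\left(Z,N \right)} = \frac{Z + 9}{N - 7} = \frac{9 + Z}{N - 7} = \frac{9 + Z}{-7 + N}$)
$\left(73 + 4\right) 138 + O{\left(12,C{\left(-4,-1 \right)} \right)} = \left(73 + 4\right) 138 + \frac{9 + 12}{-7 - \left(\frac{4}{9} - \sqrt{-1 + 3 \left(-4\right)}\right)} = 77 \cdot 138 + \frac{1}{-7 - \left(\frac{4}{9} - \sqrt{-1 - 12}\right)} 21 = 10626 + \frac{1}{-7 - \left(\frac{4}{9} - \sqrt{-13}\right)} 21 = 10626 + \frac{1}{-7 - \left(\frac{4}{9} - i \sqrt{13}\right)} 21 = 10626 + \frac{1}{- \frac{67}{9} + i \sqrt{13}} \cdot 21 = 10626 + \frac{21}{- \frac{67}{9} + i \sqrt{13}}$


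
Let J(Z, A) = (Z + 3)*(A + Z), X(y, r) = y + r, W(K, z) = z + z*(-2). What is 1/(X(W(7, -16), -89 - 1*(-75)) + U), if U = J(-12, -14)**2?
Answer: 1/54758 ≈ 1.8262e-5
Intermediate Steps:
W(K, z) = -z (W(K, z) = z - 2*z = -z)
X(y, r) = r + y
J(Z, A) = (3 + Z)*(A + Z)
U = 54756 (U = ((-12)**2 + 3*(-14) + 3*(-12) - 14*(-12))**2 = (144 - 42 - 36 + 168)**2 = 234**2 = 54756)
1/(X(W(7, -16), -89 - 1*(-75)) + U) = 1/(((-89 - 1*(-75)) - 1*(-16)) + 54756) = 1/(((-89 + 75) + 16) + 54756) = 1/((-14 + 16) + 54756) = 1/(2 + 54756) = 1/54758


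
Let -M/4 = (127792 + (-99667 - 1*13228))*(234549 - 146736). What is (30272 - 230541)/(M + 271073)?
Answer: 200269/5232329971 ≈ 3.8275e-5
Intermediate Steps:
M = -5232601044 (M = -4*(127792 + (-99667 - 1*13228))*(234549 - 146736) = -4*(127792 + (-99667 - 13228))*87813 = -4*(127792 - 112895)*87813 = -59588*87813 = -4*1308150261 = -5232601044)
(30272 - 230541)/(M + 271073) = (30272 - 230541)/(-5232601044 + 271073) = -200269/(-5232329971) = -200269*(-1/5232329971) = 200269/5232329971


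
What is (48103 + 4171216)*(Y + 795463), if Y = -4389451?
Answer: -15164181854172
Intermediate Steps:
(48103 + 4171216)*(Y + 795463) = (48103 + 4171216)*(-4389451 + 795463) = 4219319*(-3593988) = -15164181854172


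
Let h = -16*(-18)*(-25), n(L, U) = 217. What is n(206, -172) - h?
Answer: 7417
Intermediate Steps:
h = -7200 (h = 288*(-25) = -7200)
n(206, -172) - h = 217 - 1*(-7200) = 217 + 7200 = 7417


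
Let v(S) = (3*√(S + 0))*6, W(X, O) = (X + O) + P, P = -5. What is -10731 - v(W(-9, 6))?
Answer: -10731 - 36*I*√2 ≈ -10731.0 - 50.912*I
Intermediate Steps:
W(X, O) = -5 + O + X (W(X, O) = (X + O) - 5 = (O + X) - 5 = -5 + O + X)
v(S) = 18*√S (v(S) = (3*√S)*6 = 18*√S)
-10731 - v(W(-9, 6)) = -10731 - 18*√(-5 + 6 - 9) = -10731 - 18*√(-8) = -10731 - 18*2*I*√2 = -10731 - 36*I*√2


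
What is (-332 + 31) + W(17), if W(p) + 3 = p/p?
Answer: -303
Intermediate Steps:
W(p) = -2 (W(p) = -3 + p/p = -3 + 1 = -2)
(-332 + 31) + W(17) = (-332 + 31) - 2 = -301 - 2 = -303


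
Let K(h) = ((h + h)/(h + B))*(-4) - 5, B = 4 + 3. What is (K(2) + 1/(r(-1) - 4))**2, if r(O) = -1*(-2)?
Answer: 17161/324 ≈ 52.966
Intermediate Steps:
r(O) = 2
B = 7
K(h) = -5 - 8*h/(7 + h) (K(h) = ((h + h)/(h + 7))*(-4) - 5 = ((2*h)/(7 + h))*(-4) - 5 = (2*h/(7 + h))*(-4) - 5 = -8*h/(7 + h) - 5 = -5 - 8*h/(7 + h))
(K(2) + 1/(r(-1) - 4))**2 = ((-35 - 13*2)/(7 + 2) + 1/(2 - 4))**2 = ((-35 - 26)/9 + 1/(-2))**2 = ((1/9)*(-61) - 1/2)**2 = (-61/9 - 1/2)**2 = (-131/18)**2 = 17161/324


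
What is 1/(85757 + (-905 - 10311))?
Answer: 1/74541 ≈ 1.3415e-5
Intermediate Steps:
1/(85757 + (-905 - 10311)) = 1/(85757 - 11216) = 1/74541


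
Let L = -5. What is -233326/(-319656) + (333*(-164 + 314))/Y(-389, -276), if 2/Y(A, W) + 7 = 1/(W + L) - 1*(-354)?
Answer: 389215152258103/44911668 ≈ 8.6662e+6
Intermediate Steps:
Y(A, W) = 2/(347 + 1/(-5 + W)) (Y(A, W) = 2/(-7 + (1/(W - 5) - 1*(-354))) = 2/(-7 + (1/(-5 + W) + 354)) = 2/(-7 + (354 + 1/(-5 + W))) = 2/(347 + 1/(-5 + W)))
-233326/(-319656) + (333*(-164 + 314))/Y(-389, -276) = -233326/(-319656) + (333*(-164 + 314))/((2*(-5 - 276)/(-1734 + 347*(-276)))) = -233326*(-1/319656) + (333*150)/((2*(-281)/(-1734 - 95772))) = 116663/159828 + 49950/((2*(-281)/(-97506))) = 116663/159828 + 49950/((2*(-1/97506)*(-281))) = 116663/159828 + 49950/(281/48753) = 116663/159828 + 49950*(48753/281) = 116663/159828 + 2435212350/281 = 389215152258103/44911668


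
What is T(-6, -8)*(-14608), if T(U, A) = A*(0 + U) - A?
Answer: -818048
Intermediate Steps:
T(U, A) = -A + A*U (T(U, A) = A*U - A = -A + A*U)
T(-6, -8)*(-14608) = -8*(-1 - 6)*(-14608) = -8*(-7)*(-14608) = 56*(-14608) = -818048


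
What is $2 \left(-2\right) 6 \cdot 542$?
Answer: $-13008$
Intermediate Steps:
$2 \left(-2\right) 6 \cdot 542 = \left(-4\right) 6 \cdot 542 = \left(-24\right) 542 = -13008$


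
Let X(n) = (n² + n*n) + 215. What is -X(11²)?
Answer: -29497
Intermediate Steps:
X(n) = 215 + 2*n² (X(n) = (n² + n²) + 215 = 2*n² + 215 = 215 + 2*n²)
-X(11²) = -(215 + 2*(11²)²) = -(215 + 2*121²) = -(215 + 2*14641) = -(215 + 29282) = -1*29497 = -29497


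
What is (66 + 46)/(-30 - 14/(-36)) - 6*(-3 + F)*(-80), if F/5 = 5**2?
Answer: 31210464/533 ≈ 58556.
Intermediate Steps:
F = 125 (F = 5*5**2 = 5*25 = 125)
(66 + 46)/(-30 - 14/(-36)) - 6*(-3 + F)*(-80) = (66 + 46)/(-30 - 14/(-36)) - 6*(-3 + 125)*(-80) = 112/(-30 - 14*(-1/36)) - 6*122*(-80) = 112/(-30 + 7/18) - 732*(-80) = 112/(-533/18) + 58560 = 112*(-18/533) + 58560 = -2016/533 + 58560 = 31210464/533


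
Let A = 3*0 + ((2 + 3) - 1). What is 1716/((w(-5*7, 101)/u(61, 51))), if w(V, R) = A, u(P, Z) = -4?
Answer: -1716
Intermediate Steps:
A = 4 (A = 0 + (5 - 1) = 0 + 4 = 4)
w(V, R) = 4
1716/((w(-5*7, 101)/u(61, 51))) = 1716/((4/(-4))) = 1716/((4*(-¼))) = 1716/(-1) = 1716*(-1) = -1716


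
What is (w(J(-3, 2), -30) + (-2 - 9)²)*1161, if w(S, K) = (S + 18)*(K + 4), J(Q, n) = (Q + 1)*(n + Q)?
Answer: -463239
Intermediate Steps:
J(Q, n) = (1 + Q)*(Q + n)
w(S, K) = (4 + K)*(18 + S) (w(S, K) = (18 + S)*(4 + K) = (4 + K)*(18 + S))
(w(J(-3, 2), -30) + (-2 - 9)²)*1161 = ((72 + 4*(-3 + 2 + (-3)² - 3*2) + 18*(-30) - 30*(-3 + 2 + (-3)² - 3*2)) + (-2 - 9)²)*1161 = ((72 + 4*(-3 + 2 + 9 - 6) - 540 - 30*(-3 + 2 + 9 - 6)) + (-11)²)*1161 = ((72 + 4*2 - 540 - 30*2) + 121)*1161 = ((72 + 8 - 540 - 60) + 121)*1161 = (-520 + 121)*1161 = -399*1161 = -463239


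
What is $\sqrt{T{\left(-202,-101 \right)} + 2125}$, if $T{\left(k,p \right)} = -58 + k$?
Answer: $\sqrt{1865} \approx 43.186$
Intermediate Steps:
$\sqrt{T{\left(-202,-101 \right)} + 2125} = \sqrt{\left(-58 - 202\right) + 2125} = \sqrt{-260 + 2125} = \sqrt{1865}$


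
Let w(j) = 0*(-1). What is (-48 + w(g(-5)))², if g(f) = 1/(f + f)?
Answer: 2304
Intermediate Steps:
g(f) = 1/(2*f)
w(j) = 0
(-48 + w(g(-5)))² = (-48 + 0)² = (-48)² = 2304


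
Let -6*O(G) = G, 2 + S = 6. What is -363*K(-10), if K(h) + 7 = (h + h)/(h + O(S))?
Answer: 14883/8 ≈ 1860.4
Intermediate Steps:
S = 4 (S = -2 + 6 = 4)
O(G) = -G/6
K(h) = -7 + 2*h/(-⅔ + h) (K(h) = -7 + (h + h)/(h - ⅙*4) = -7 + (2*h)/(h - ⅔) = -7 + (2*h)/(-⅔ + h) = -7 + 2*h/(-⅔ + h))
-363*K(-10) = -363*(14 - 15*(-10))/(-2 + 3*(-10)) = -363*(14 + 150)/(-2 - 30) = -363*164/(-32) = -(-363)*164/32 = -363*(-41/8) = 14883/8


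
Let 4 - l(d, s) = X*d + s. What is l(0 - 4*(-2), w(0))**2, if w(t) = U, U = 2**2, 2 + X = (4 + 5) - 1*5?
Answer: 256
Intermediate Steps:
X = 2 (X = -2 + ((4 + 5) - 1*5) = -2 + (9 - 5) = -2 + 4 = 2)
U = 4
w(t) = 4
l(d, s) = 4 - s - 2*d (l(d, s) = 4 - (2*d + s) = 4 - (s + 2*d) = 4 + (-s - 2*d) = 4 - s - 2*d)
l(0 - 4*(-2), w(0))**2 = (4 - 1*4 - 2*(0 - 4*(-2)))**2 = (4 - 4 - 2*(0 + 8))**2 = (4 - 4 - 2*8)**2 = (4 - 4 - 16)**2 = (-16)**2 = 256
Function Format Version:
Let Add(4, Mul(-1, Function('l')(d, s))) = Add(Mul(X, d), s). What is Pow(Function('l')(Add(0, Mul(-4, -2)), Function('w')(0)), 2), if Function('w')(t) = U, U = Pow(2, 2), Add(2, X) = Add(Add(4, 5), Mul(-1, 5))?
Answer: 256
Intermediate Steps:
X = 2 (X = Add(-2, Add(Add(4, 5), Mul(-1, 5))) = Add(-2, Add(9, -5)) = Add(-2, 4) = 2)
U = 4
Function('w')(t) = 4
Function('l')(d, s) = Add(4, Mul(-1, s), Mul(-2, d)) (Function('l')(d, s) = Add(4, Mul(-1, Add(Mul(2, d), s))) = Add(4, Mul(-1, Add(s, Mul(2, d)))) = Add(4, Add(Mul(-1, s), Mul(-2, d))) = Add(4, Mul(-1, s), Mul(-2, d)))
Pow(Function('l')(Add(0, Mul(-4, -2)), Function('w')(0)), 2) = Pow(Add(4, Mul(-1, 4), Mul(-2, Add(0, Mul(-4, -2)))), 2) = Pow(Add(4, -4, Mul(-2, Add(0, 8))), 2) = Pow(Add(4, -4, Mul(-2, 8)), 2) = Pow(Add(4, -4, -16), 2) = Pow(-16, 2) = 256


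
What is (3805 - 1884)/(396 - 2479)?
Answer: -1921/2083 ≈ -0.92223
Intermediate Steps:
(3805 - 1884)/(396 - 2479) = 1921/(-2083) = 1921*(-1/2083) = -1921/2083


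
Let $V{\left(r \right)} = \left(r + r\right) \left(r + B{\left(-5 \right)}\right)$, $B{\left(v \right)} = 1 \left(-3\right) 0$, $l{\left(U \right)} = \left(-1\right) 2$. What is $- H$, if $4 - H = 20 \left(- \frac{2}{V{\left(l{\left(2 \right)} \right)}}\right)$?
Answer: $-9$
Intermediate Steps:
$l{\left(U \right)} = -2$
$B{\left(v \right)} = 0$ ($B{\left(v \right)} = \left(-3\right) 0 = 0$)
$V{\left(r \right)} = 2 r^{2}$ ($V{\left(r \right)} = \left(r + r\right) \left(r + 0\right) = 2 r r = 2 r^{2}$)
$H = 9$ ($H = 4 - 20 \left(- \frac{2}{2 \left(-2\right)^{2}}\right) = 4 - 20 \left(- \frac{2}{2 \cdot 4}\right) = 4 - 20 \left(- \frac{2}{8}\right) = 4 - 20 \left(\left(-2\right) \frac{1}{8}\right) = 4 - 20 \left(- \frac{1}{4}\right) = 4 - -5 = 4 + 5 = 9$)
$- H = \left(-1\right) 9 = -9$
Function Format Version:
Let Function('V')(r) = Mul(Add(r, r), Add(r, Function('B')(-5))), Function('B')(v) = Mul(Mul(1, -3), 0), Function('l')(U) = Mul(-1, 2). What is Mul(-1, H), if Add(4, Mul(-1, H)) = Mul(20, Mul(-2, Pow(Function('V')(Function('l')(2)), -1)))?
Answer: -9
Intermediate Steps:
Function('l')(U) = -2
Function('B')(v) = 0 (Function('B')(v) = Mul(-3, 0) = 0)
Function('V')(r) = Mul(2, Pow(r, 2)) (Function('V')(r) = Mul(Add(r, r), Add(r, 0)) = Mul(Mul(2, r), r) = Mul(2, Pow(r, 2)))
H = 9 (H = Add(4, Mul(-1, Mul(20, Mul(-2, Pow(Mul(2, Pow(-2, 2)), -1))))) = Add(4, Mul(-1, Mul(20, Mul(-2, Pow(Mul(2, 4), -1))))) = Add(4, Mul(-1, Mul(20, Mul(-2, Pow(8, -1))))) = Add(4, Mul(-1, Mul(20, Mul(-2, Rational(1, 8))))) = Add(4, Mul(-1, Mul(20, Rational(-1, 4)))) = Add(4, Mul(-1, -5)) = Add(4, 5) = 9)
Mul(-1, H) = Mul(-1, 9) = -9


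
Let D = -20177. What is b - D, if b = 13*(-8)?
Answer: 20073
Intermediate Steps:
b = -104
b - D = -104 - 1*(-20177) = -104 + 20177 = 20073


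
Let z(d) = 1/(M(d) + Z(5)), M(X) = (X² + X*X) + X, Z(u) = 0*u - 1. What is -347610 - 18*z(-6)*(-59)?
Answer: -22593588/65 ≈ -3.4759e+5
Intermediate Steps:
Z(u) = -1 (Z(u) = 0 - 1 = -1)
M(X) = X + 2*X² (M(X) = (X² + X²) + X = 2*X² + X = X + 2*X²)
z(d) = 1/(-1 + d*(1 + 2*d)) (z(d) = 1/(d*(1 + 2*d) - 1) = 1/(-1 + d*(1 + 2*d)))
-347610 - 18*z(-6)*(-59) = -347610 - 18/(-1 - 6*(1 + 2*(-6)))*(-59) = -347610 - 18/(-1 - 6*(1 - 12))*(-59) = -347610 - 18/(-1 - 6*(-11))*(-59) = -347610 - 18/(-1 + 66)*(-59) = -347610 - 18/65*(-59) = -347610 + 1062/65 = -22593588/65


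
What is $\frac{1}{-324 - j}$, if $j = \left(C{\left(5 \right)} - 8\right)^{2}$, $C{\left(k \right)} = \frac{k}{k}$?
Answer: $- \frac{1}{373} \approx -0.002681$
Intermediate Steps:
$C{\left(k \right)} = 1$
$j = 49$ ($j = \left(1 - 8\right)^{2} = \left(-7\right)^{2} = 49$)
$\frac{1}{-324 - j} = \frac{1}{-324 - 49} = \frac{1}{-373} = - \frac{1}{373}$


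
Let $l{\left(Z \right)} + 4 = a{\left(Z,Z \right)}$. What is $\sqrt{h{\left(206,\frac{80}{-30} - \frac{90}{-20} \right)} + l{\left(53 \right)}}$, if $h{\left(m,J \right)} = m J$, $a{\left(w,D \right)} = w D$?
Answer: $\frac{2 \sqrt{7161}}{3} \approx 56.415$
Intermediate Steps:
$a{\left(w,D \right)} = D w$
$l{\left(Z \right)} = -4 + Z^{2}$ ($l{\left(Z \right)} = -4 + Z Z = -4 + Z^{2}$)
$h{\left(m,J \right)} = J m$
$\sqrt{h{\left(206,\frac{80}{-30} - \frac{90}{-20} \right)} + l{\left(53 \right)}} = \sqrt{\left(\frac{80}{-30} - \frac{90}{-20}\right) 206 - \left(4 - 53^{2}\right)} = \sqrt{\left(80 \left(- \frac{1}{30}\right) - - \frac{9}{2}\right) 206 + \left(-4 + 2809\right)} = \sqrt{\left(- \frac{8}{3} + \frac{9}{2}\right) 206 + 2805} = \sqrt{\frac{11}{6} \cdot 206 + 2805} = \sqrt{\frac{1133}{3} + 2805} = \sqrt{\frac{9548}{3}} = \frac{2 \sqrt{7161}}{3}$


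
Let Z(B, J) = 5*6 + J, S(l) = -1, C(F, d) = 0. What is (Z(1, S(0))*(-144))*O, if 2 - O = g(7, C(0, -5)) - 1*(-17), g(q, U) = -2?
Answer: 54288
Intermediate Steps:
Z(B, J) = 30 + J
O = -13 (O = 2 - (-2 - 1*(-17)) = 2 - (-2 + 17) = 2 - 1*15 = 2 - 15 = -13)
(Z(1, S(0))*(-144))*O = ((30 - 1)*(-144))*(-13) = (29*(-144))*(-13) = -4176*(-13) = 54288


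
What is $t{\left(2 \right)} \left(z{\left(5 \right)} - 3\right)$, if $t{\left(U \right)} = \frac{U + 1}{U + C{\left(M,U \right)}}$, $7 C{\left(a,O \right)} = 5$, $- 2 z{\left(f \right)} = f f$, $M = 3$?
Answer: $- \frac{651}{38} \approx -17.132$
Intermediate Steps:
$z{\left(f \right)} = - \frac{f^{2}}{2}$ ($z{\left(f \right)} = - \frac{f f}{2} = - \frac{f^{2}}{2}$)
$C{\left(a,O \right)} = \frac{5}{7}$ ($C{\left(a,O \right)} = \frac{1}{7} \cdot 5 = \frac{5}{7}$)
$t{\left(U \right)} = \frac{1 + U}{\frac{5}{7} + U}$ ($t{\left(U \right)} = \frac{U + 1}{U + \frac{5}{7}} = \frac{1 + U}{\frac{5}{7} + U}$)
$t{\left(2 \right)} \left(z{\left(5 \right)} - 3\right) = \frac{7 \left(1 + 2\right)}{5 + 7 \cdot 2} \left(- \frac{5^{2}}{2} - 3\right) = 7 \frac{1}{5 + 14} \cdot 3 \left(\left(- \frac{1}{2}\right) 25 - 3\right) = 7 \cdot \frac{1}{19} \cdot 3 \left(- \frac{25}{2} - 3\right) = 7 \cdot \frac{1}{19} \cdot 3 \left(- \frac{31}{2}\right) = \frac{21}{19} \left(- \frac{31}{2}\right) = - \frac{651}{38}$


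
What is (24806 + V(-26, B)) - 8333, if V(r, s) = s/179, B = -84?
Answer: 2948583/179 ≈ 16473.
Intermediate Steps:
V(r, s) = s/179 (V(r, s) = s*(1/179) = s/179)
(24806 + V(-26, B)) - 8333 = (24806 + (1/179)*(-84)) - 8333 = (24806 - 84/179) - 8333 = 4440190/179 - 8333 = 2948583/179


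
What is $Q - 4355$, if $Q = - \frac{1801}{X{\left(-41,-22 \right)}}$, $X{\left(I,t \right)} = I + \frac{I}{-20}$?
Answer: $- \frac{3356525}{779} \approx -4308.8$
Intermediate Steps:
$X{\left(I,t \right)} = \frac{19 I}{20}$ ($X{\left(I,t \right)} = I + I \left(- \frac{1}{20}\right) = I - \frac{I}{20} = \frac{19 I}{20}$)
$Q = \frac{36020}{779}$ ($Q = - \frac{1801}{\frac{19}{20} \left(-41\right)} = - \frac{1801}{- \frac{779}{20}} = \left(-1801\right) \left(- \frac{20}{779}\right) = \frac{36020}{779} \approx 46.239$)
$Q - 4355 = \frac{36020}{779} - 4355 = - \frac{3356525}{779}$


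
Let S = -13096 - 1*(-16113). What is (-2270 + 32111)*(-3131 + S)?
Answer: -3401874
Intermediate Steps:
S = 3017 (S = -13096 + 16113 = 3017)
(-2270 + 32111)*(-3131 + S) = (-2270 + 32111)*(-3131 + 3017) = 29841*(-114) = -3401874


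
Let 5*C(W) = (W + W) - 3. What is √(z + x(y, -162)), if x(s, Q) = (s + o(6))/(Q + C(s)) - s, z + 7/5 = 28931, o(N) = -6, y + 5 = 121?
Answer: 17*√841351910/2905 ≈ 169.74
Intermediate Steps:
y = 116 (y = -5 + 121 = 116)
C(W) = -⅗ + 2*W/5 (C(W) = ((W + W) - 3)/5 = (2*W - 3)/5 = (-3 + 2*W)/5 = -⅗ + 2*W/5)
z = 144648/5 (z = -7/5 + 28931 = 144648/5 ≈ 28930.)
x(s, Q) = -s + (-6 + s)/(-⅗ + Q + 2*s/5) (x(s, Q) = (s - 6)/(Q + (-⅗ + 2*s/5)) - s = (-6 + s)/(-⅗ + Q + 2*s/5) - s = -s + (-6 + s)/(-⅗ + Q + 2*s/5))
√(z + x(y, -162)) = √(144648/5 + (-30 - 2*116² + 8*116 - 5*(-162)*116)/(-3 + 2*116 + 5*(-162))) = √(144648/5 + (-30 - 2*13456 + 928 + 93960)/(-3 + 232 - 810)) = √(144648/5 + (-30 - 26912 + 928 + 93960)/(-581)) = √(144648/5 - 1/581*67946) = √(144648/5 - 67946/581) = √(83700758/2905) = 17*√841351910/2905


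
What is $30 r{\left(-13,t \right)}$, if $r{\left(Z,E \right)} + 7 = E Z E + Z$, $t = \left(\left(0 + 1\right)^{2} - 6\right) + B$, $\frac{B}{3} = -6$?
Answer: $-206910$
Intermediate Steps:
$B = -18$ ($B = 3 \left(-6\right) = -18$)
$t = -23$ ($t = \left(\left(0 + 1\right)^{2} - 6\right) - 18 = \left(1^{2} - 6\right) - 18 = \left(1 - 6\right) - 18 = -5 - 18 = -23$)
$r{\left(Z,E \right)} = -7 + Z + Z E^{2}$ ($r{\left(Z,E \right)} = -7 + \left(E Z E + Z\right) = -7 + \left(Z E^{2} + Z\right) = -7 + \left(Z + Z E^{2}\right) = -7 + Z + Z E^{2}$)
$30 r{\left(-13,t \right)} = 30 \left(-7 - 13 - 13 \left(-23\right)^{2}\right) = 30 \left(-7 - 13 - 6877\right) = 30 \left(-6897\right) = -206910$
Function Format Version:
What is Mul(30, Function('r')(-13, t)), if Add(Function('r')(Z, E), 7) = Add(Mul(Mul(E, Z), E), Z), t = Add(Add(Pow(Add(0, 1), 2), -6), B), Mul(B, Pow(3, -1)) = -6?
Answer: -206910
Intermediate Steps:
B = -18 (B = Mul(3, -6) = -18)
t = -23 (t = Add(Add(Pow(Add(0, 1), 2), -6), -18) = Add(Add(Pow(1, 2), -6), -18) = Add(Add(1, -6), -18) = Add(-5, -18) = -23)
Function('r')(Z, E) = Add(-7, Z, Mul(Z, Pow(E, 2))) (Function('r')(Z, E) = Add(-7, Add(Mul(Mul(E, Z), E), Z)) = Add(-7, Add(Mul(Z, Pow(E, 2)), Z)) = Add(-7, Add(Z, Mul(Z, Pow(E, 2)))) = Add(-7, Z, Mul(Z, Pow(E, 2))))
Mul(30, Function('r')(-13, t)) = Mul(30, Add(-7, -13, Mul(-13, Pow(-23, 2)))) = Mul(30, Add(-7, -13, Mul(-13, 529))) = Mul(30, Add(-7, -13, -6877)) = Mul(30, -6897) = -206910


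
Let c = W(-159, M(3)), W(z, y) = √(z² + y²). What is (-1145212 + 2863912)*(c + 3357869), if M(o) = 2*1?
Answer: 5771169450300 + 1718700*√25285 ≈ 5.7714e+12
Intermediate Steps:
M(o) = 2
W(z, y) = √(y² + z²)
c = √25285 (c = √(2² + (-159)²) = √(4 + 25281) = √25285 ≈ 159.01)
(-1145212 + 2863912)*(c + 3357869) = (-1145212 + 2863912)*(√25285 + 3357869) = 1718700*(3357869 + √25285) = 5771169450300 + 1718700*√25285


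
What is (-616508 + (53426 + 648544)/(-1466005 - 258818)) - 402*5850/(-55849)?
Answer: -19794658822295582/32109879909 ≈ -6.1647e+5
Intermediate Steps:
(-616508 + (53426 + 648544)/(-1466005 - 258818)) - 402*5850/(-55849) = (-616508 + 701970/(-1724823)) - 2351700*(-1/55849) = (-616508 + 701970*(-1/1724823)) + 2351700/55849 = (-616508 - 233990/574941) + 2351700/55849 = -354455960018/574941 + 2351700/55849 = -19794658822295582/32109879909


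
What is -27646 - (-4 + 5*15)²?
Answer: -32687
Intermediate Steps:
-27646 - (-4 + 5*15)² = -27646 - (-4 + 75)² = -27646 - 1*71² = -27646 - 1*5041 = -27646 - 5041 = -32687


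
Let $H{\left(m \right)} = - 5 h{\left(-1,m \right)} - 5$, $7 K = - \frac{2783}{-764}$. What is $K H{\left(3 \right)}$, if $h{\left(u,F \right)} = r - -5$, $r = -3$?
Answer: $- \frac{41745}{5348} \approx -7.8057$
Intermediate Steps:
$K = \frac{2783}{5348}$ ($K = \frac{\left(-2783\right) \frac{1}{-764}}{7} = \frac{\left(-2783\right) \left(- \frac{1}{764}\right)}{7} = \frac{1}{7} \cdot \frac{2783}{764} = \frac{2783}{5348} \approx 0.52038$)
$h{\left(u,F \right)} = 2$ ($h{\left(u,F \right)} = -3 - -5 = -3 + 5 = 2$)
$H{\left(m \right)} = -15$ ($H{\left(m \right)} = \left(-5\right) 2 - 5 = -10 - 5 = -15$)
$K H{\left(3 \right)} = \frac{2783}{5348} \left(-15\right) = - \frac{41745}{5348}$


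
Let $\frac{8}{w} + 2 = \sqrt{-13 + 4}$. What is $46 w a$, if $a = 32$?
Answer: $- \frac{23552}{13} - \frac{35328 i}{13} \approx -1811.7 - 2717.5 i$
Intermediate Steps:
$w = \frac{8 \left(-2 - 3 i\right)}{13}$ ($w = \frac{8}{-2 + \sqrt{-13 + 4}} = \frac{8}{-2 + \sqrt{-9}} = \frac{8}{-2 + 3 i} = 8 \frac{-2 - 3 i}{13} = \frac{8 \left(-2 - 3 i\right)}{13} \approx -1.2308 - 1.8462 i$)
$46 w a = 46 \left(- \frac{16}{13} - \frac{24 i}{13}\right) 32 = \left(- \frac{736}{13} - \frac{1104 i}{13}\right) 32 = - \frac{23552}{13} - \frac{35328 i}{13}$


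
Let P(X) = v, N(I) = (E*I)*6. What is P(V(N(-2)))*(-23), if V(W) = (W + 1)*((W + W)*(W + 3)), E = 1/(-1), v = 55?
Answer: -1265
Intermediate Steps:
E = -1
N(I) = -6*I (N(I) = -I*6 = -6*I)
V(W) = 2*W*(1 + W)*(3 + W) (V(W) = (1 + W)*((2*W)*(3 + W)) = (1 + W)*(2*W*(3 + W)) = 2*W*(1 + W)*(3 + W))
P(X) = 55
P(V(N(-2)))*(-23) = 55*(-23) = -1265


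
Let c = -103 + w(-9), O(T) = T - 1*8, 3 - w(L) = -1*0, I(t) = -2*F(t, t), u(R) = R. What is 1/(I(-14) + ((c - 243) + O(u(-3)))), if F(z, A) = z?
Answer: -1/326 ≈ -0.0030675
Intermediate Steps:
I(t) = -2*t
w(L) = 3 (w(L) = 3 - (-1)*0 = 3 - 1*0 = 3 + 0 = 3)
O(T) = -8 + T (O(T) = T - 8 = -8 + T)
c = -100 (c = -103 + 3 = -100)
1/(I(-14) + ((c - 243) + O(u(-3)))) = 1/(-2*(-14) + ((-100 - 243) + (-8 - 3))) = 1/(28 + (-343 - 11)) = 1/(28 - 354) = 1/(-326) = -1/326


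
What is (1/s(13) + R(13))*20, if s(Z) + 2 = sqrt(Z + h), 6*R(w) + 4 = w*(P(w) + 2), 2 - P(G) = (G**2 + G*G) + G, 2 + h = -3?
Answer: -15040 + 10*sqrt(2) ≈ -15026.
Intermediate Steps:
h = -5 (h = -2 - 3 = -5)
P(G) = 2 - G - 2*G**2 (P(G) = 2 - ((G**2 + G*G) + G) = 2 - ((G**2 + G**2) + G) = 2 - (2*G**2 + G) = 2 - (G + 2*G**2) = 2 + (-G - 2*G**2) = 2 - G - 2*G**2)
R(w) = -2/3 + w*(4 - w - 2*w**2)/6 (R(w) = -2/3 + (w*((2 - w - 2*w**2) + 2))/6 = -2/3 + (w*(4 - w - 2*w**2))/6 = -2/3 + w*(4 - w - 2*w**2)/6)
s(Z) = -2 + sqrt(-5 + Z) (s(Z) = -2 + sqrt(Z - 5) = -2 + sqrt(-5 + Z))
(1/s(13) + R(13))*20 = (1/(-2 + sqrt(-5 + 13)) + (-2/3 - 1/3*13**3 - 1/6*13**2 + (2/3)*13))*20 = (1/(-2 + sqrt(8)) + (-2/3 - 1/3*2197 - 1/6*169 + 26/3))*20 = (1/(-2 + 2*sqrt(2)) + (-2/3 - 2197/3 - 169/6 + 26/3))*20 = (1/(-2 + 2*sqrt(2)) - 1505/2)*20 = (-1505/2 + 1/(-2 + 2*sqrt(2)))*20 = -15050 + 20/(-2 + 2*sqrt(2))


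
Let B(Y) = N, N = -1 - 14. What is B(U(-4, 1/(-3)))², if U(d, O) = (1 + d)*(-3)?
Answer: 225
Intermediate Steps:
N = -15
U(d, O) = -3 - 3*d
B(Y) = -15
B(U(-4, 1/(-3)))² = (-15)² = 225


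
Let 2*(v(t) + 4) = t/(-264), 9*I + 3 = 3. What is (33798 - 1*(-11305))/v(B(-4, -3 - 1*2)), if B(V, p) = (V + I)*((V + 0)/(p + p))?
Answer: -14883990/1319 ≈ -11284.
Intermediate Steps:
I = 0 (I = -⅓ + (⅑)*3 = -⅓ + ⅓ = 0)
B(V, p) = V²/(2*p) (B(V, p) = (V + 0)*((V + 0)/(p + p)) = V*(V/((2*p))) = V*(V*(1/(2*p))) = V*(V/(2*p)) = V²/(2*p))
v(t) = -4 - t/528 (v(t) = -4 + (t/(-264))/2 = -4 + (t*(-1/264))/2 = -4 + (-t/264)/2 = -4 - t/528)
(33798 - 1*(-11305))/v(B(-4, -3 - 1*2)) = (33798 - 1*(-11305))/(-4 - (-4)²/(1056*(-3 - 1*2))) = (33798 + 11305)/(-4 - 16/(1056*(-3 - 2))) = 45103/(-4 - 16/(1056*(-5))) = 45103/(-4 - 16*(-1)/(1056*5)) = 45103/(-4 - 1/528*(-8/5)) = 45103/(-4 + 1/330) = 45103/(-1319/330) = 45103*(-330/1319) = -14883990/1319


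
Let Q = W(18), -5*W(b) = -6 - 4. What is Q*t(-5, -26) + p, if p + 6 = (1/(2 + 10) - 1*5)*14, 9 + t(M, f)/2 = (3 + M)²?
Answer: -569/6 ≈ -94.833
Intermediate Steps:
t(M, f) = -18 + 2*(3 + M)²
W(b) = 2 (W(b) = -(-6 - 4)/5 = -⅕*(-10) = 2)
Q = 2
p = -449/6 (p = -6 + (1/(2 + 10) - 1*5)*14 = -6 + (1/12 - 5)*14 = -6 - 59/12*14 = -6 - 413/6 = -449/6 ≈ -74.833)
Q*t(-5, -26) + p = 2*(2*(-5)*(6 - 5)) - 449/6 = 2*(2*(-5)*1) - 449/6 = 2*(-10) - 449/6 = -20 - 449/6 = -569/6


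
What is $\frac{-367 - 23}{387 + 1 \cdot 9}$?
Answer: $- \frac{65}{66} \approx -0.98485$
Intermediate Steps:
$\frac{-367 - 23}{387 + 1 \cdot 9} = - \frac{390}{387 + 9} = - \frac{390}{396} = \left(-390\right) \frac{1}{396} = - \frac{65}{66}$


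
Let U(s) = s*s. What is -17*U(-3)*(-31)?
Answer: 4743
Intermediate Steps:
U(s) = s²
-17*U(-3)*(-31) = -17*(-3)²*(-31) = -17*9*(-31) = -153*(-31) = 4743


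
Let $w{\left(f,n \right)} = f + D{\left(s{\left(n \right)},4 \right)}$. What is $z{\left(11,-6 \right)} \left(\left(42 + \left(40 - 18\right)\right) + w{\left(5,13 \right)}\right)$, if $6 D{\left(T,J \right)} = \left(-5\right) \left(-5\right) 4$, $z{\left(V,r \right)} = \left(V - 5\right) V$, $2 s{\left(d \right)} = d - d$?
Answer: $5654$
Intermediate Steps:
$s{\left(d \right)} = 0$ ($s{\left(d \right)} = \frac{d - d}{2} = \frac{1}{2} \cdot 0 = 0$)
$z{\left(V,r \right)} = V \left(-5 + V\right)$ ($z{\left(V,r \right)} = \left(-5 + V\right) V = V \left(-5 + V\right)$)
$D{\left(T,J \right)} = \frac{50}{3}$ ($D{\left(T,J \right)} = \frac{\left(-5\right) \left(-5\right) 4}{6} = \frac{25 \cdot 4}{6} = \frac{1}{6} \cdot 100 = \frac{50}{3}$)
$w{\left(f,n \right)} = \frac{50}{3} + f$ ($w{\left(f,n \right)} = f + \frac{50}{3} = \frac{50}{3} + f$)
$z{\left(11,-6 \right)} \left(\left(42 + \left(40 - 18\right)\right) + w{\left(5,13 \right)}\right) = 11 \left(-5 + 11\right) \left(\left(42 + \left(40 - 18\right)\right) + \left(\frac{50}{3} + 5\right)\right) = 11 \cdot 6 \left(\left(42 + 22\right) + \frac{65}{3}\right) = 66 \left(64 + \frac{65}{3}\right) = 66 \cdot \frac{257}{3} = 5654$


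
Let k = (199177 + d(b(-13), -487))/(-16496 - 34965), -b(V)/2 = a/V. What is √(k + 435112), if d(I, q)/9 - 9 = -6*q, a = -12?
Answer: 2*√288066752891009/51461 ≈ 659.63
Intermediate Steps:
b(V) = 24/V (b(V) = -(-24)/V = 24/V)
d(I, q) = 81 - 54*q (d(I, q) = 81 + 9*(-6*q) = 81 - 54*q)
k = -225556/51461 (k = (199177 + (81 - 54*(-487)))/(-16496 - 34965) = (199177 + (81 + 26298))/(-51461) = (199177 + 26379)*(-1/51461) = 225556*(-1/51461) = -225556/51461 ≈ -4.3830)
√(k + 435112) = √(-225556/51461 + 435112) = √(22391073076/51461) = 2*√288066752891009/51461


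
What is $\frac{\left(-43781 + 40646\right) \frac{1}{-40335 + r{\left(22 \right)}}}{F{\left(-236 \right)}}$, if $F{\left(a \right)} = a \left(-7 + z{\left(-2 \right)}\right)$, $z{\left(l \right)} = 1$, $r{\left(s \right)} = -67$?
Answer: $\frac{1045}{19069744} \approx 5.4799 \cdot 10^{-5}$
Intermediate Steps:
$F{\left(a \right)} = - 6 a$ ($F{\left(a \right)} = a \left(-7 + 1\right) = a \left(-6\right) = - 6 a$)
$\frac{\left(-43781 + 40646\right) \frac{1}{-40335 + r{\left(22 \right)}}}{F{\left(-236 \right)}} = \frac{\left(-43781 + 40646\right) \frac{1}{-40335 - 67}}{\left(-6\right) \left(-236\right)} = \frac{\left(-3135\right) \frac{1}{-40402}}{1416} = \left(-3135\right) \left(- \frac{1}{40402}\right) \frac{1}{1416} = \frac{3135}{40402} \cdot \frac{1}{1416} = \frac{1045}{19069744}$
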